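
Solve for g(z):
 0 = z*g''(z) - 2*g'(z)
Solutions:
 g(z) = C1 + C2*z^3


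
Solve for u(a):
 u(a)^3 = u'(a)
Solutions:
 u(a) = -sqrt(2)*sqrt(-1/(C1 + a))/2
 u(a) = sqrt(2)*sqrt(-1/(C1 + a))/2


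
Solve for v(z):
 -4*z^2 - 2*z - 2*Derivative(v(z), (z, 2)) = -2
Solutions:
 v(z) = C1 + C2*z - z^4/6 - z^3/6 + z^2/2


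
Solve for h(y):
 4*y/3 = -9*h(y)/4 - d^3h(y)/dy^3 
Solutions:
 h(y) = C3*exp(-2^(1/3)*3^(2/3)*y/2) - 16*y/27 + (C1*sin(3*2^(1/3)*3^(1/6)*y/4) + C2*cos(3*2^(1/3)*3^(1/6)*y/4))*exp(2^(1/3)*3^(2/3)*y/4)


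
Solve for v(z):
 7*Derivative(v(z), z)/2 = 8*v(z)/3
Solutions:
 v(z) = C1*exp(16*z/21)


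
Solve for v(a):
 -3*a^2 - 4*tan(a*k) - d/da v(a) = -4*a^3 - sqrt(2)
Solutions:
 v(a) = C1 + a^4 - a^3 + sqrt(2)*a - 4*Piecewise((-log(cos(a*k))/k, Ne(k, 0)), (0, True))


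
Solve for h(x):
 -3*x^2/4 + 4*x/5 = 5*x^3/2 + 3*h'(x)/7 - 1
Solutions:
 h(x) = C1 - 35*x^4/24 - 7*x^3/12 + 14*x^2/15 + 7*x/3


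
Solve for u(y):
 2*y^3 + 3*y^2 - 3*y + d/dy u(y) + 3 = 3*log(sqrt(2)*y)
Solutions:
 u(y) = C1 - y^4/2 - y^3 + 3*y^2/2 + 3*y*log(y) - 6*y + 3*y*log(2)/2


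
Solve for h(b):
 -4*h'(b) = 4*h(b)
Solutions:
 h(b) = C1*exp(-b)


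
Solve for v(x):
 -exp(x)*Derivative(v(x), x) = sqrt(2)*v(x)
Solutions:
 v(x) = C1*exp(sqrt(2)*exp(-x))


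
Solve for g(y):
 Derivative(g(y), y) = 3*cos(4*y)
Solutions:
 g(y) = C1 + 3*sin(4*y)/4


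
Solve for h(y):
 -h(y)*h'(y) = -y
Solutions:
 h(y) = -sqrt(C1 + y^2)
 h(y) = sqrt(C1 + y^2)


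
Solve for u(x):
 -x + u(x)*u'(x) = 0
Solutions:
 u(x) = -sqrt(C1 + x^2)
 u(x) = sqrt(C1 + x^2)


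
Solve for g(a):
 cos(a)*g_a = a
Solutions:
 g(a) = C1 + Integral(a/cos(a), a)


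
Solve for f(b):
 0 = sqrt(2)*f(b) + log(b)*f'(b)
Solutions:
 f(b) = C1*exp(-sqrt(2)*li(b))


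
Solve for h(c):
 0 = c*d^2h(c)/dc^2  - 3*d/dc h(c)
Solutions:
 h(c) = C1 + C2*c^4


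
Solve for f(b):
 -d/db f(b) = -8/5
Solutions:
 f(b) = C1 + 8*b/5


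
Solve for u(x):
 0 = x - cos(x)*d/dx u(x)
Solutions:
 u(x) = C1 + Integral(x/cos(x), x)


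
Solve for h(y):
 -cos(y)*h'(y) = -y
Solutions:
 h(y) = C1 + Integral(y/cos(y), y)


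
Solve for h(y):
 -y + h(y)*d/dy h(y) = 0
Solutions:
 h(y) = -sqrt(C1 + y^2)
 h(y) = sqrt(C1 + y^2)


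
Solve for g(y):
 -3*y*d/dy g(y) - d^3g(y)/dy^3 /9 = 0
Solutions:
 g(y) = C1 + Integral(C2*airyai(-3*y) + C3*airybi(-3*y), y)


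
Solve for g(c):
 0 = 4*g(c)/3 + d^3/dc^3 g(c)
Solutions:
 g(c) = C3*exp(-6^(2/3)*c/3) + (C1*sin(2^(2/3)*3^(1/6)*c/2) + C2*cos(2^(2/3)*3^(1/6)*c/2))*exp(6^(2/3)*c/6)


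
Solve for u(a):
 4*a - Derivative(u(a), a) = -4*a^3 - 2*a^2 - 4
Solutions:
 u(a) = C1 + a^4 + 2*a^3/3 + 2*a^2 + 4*a


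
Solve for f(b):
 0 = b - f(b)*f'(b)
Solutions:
 f(b) = -sqrt(C1 + b^2)
 f(b) = sqrt(C1 + b^2)


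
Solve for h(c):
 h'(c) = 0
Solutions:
 h(c) = C1


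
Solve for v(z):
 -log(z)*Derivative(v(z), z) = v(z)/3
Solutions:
 v(z) = C1*exp(-li(z)/3)


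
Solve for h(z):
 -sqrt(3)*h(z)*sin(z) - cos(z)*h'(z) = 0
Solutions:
 h(z) = C1*cos(z)^(sqrt(3))


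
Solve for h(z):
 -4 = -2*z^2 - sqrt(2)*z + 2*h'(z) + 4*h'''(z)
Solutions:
 h(z) = C1 + C2*sin(sqrt(2)*z/2) + C3*cos(sqrt(2)*z/2) + z^3/3 + sqrt(2)*z^2/4 - 6*z


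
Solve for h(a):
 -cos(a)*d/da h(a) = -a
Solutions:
 h(a) = C1 + Integral(a/cos(a), a)


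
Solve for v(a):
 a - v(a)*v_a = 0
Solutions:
 v(a) = -sqrt(C1 + a^2)
 v(a) = sqrt(C1 + a^2)


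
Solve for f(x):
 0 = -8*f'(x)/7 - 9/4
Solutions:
 f(x) = C1 - 63*x/32


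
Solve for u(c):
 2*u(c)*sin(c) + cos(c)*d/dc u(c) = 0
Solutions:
 u(c) = C1*cos(c)^2


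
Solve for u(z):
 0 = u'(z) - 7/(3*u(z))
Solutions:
 u(z) = -sqrt(C1 + 42*z)/3
 u(z) = sqrt(C1 + 42*z)/3


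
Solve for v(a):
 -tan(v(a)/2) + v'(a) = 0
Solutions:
 v(a) = -2*asin(C1*exp(a/2)) + 2*pi
 v(a) = 2*asin(C1*exp(a/2))


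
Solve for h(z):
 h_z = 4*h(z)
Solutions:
 h(z) = C1*exp(4*z)


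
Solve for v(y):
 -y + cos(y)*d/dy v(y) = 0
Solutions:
 v(y) = C1 + Integral(y/cos(y), y)


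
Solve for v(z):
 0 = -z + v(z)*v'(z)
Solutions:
 v(z) = -sqrt(C1 + z^2)
 v(z) = sqrt(C1 + z^2)


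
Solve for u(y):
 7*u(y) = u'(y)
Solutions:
 u(y) = C1*exp(7*y)


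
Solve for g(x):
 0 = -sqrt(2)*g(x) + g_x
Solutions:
 g(x) = C1*exp(sqrt(2)*x)


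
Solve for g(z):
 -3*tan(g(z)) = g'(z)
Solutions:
 g(z) = pi - asin(C1*exp(-3*z))
 g(z) = asin(C1*exp(-3*z))


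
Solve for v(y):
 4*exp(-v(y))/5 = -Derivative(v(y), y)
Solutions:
 v(y) = log(C1 - 4*y/5)


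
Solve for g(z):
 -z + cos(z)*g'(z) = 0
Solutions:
 g(z) = C1 + Integral(z/cos(z), z)


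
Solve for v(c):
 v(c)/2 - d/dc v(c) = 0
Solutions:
 v(c) = C1*exp(c/2)


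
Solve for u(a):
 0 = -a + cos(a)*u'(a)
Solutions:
 u(a) = C1 + Integral(a/cos(a), a)


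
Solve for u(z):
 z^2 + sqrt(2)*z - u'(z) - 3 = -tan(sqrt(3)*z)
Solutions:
 u(z) = C1 + z^3/3 + sqrt(2)*z^2/2 - 3*z - sqrt(3)*log(cos(sqrt(3)*z))/3


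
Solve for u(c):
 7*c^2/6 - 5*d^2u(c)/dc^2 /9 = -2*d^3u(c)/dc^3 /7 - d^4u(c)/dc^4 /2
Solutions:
 u(c) = C1 + C2*c + C3*exp(c*(-6 + sqrt(526))/21) + C4*exp(-c*(6 + sqrt(526))/21) + 7*c^4/40 + 9*c^3/25 + 8559*c^2/3500


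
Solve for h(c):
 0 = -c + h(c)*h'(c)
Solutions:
 h(c) = -sqrt(C1 + c^2)
 h(c) = sqrt(C1 + c^2)


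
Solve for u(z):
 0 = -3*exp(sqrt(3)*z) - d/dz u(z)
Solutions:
 u(z) = C1 - sqrt(3)*exp(sqrt(3)*z)


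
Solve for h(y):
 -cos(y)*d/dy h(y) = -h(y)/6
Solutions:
 h(y) = C1*(sin(y) + 1)^(1/12)/(sin(y) - 1)^(1/12)


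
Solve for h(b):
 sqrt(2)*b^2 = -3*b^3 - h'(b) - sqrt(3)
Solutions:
 h(b) = C1 - 3*b^4/4 - sqrt(2)*b^3/3 - sqrt(3)*b


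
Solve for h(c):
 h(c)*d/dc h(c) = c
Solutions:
 h(c) = -sqrt(C1 + c^2)
 h(c) = sqrt(C1 + c^2)


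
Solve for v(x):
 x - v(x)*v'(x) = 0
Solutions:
 v(x) = -sqrt(C1 + x^2)
 v(x) = sqrt(C1 + x^2)


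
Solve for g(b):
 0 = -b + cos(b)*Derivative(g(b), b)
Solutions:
 g(b) = C1 + Integral(b/cos(b), b)


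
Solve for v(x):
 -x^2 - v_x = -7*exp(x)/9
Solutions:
 v(x) = C1 - x^3/3 + 7*exp(x)/9


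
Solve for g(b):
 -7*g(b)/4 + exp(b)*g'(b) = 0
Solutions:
 g(b) = C1*exp(-7*exp(-b)/4)


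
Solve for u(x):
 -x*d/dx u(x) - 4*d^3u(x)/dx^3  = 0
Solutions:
 u(x) = C1 + Integral(C2*airyai(-2^(1/3)*x/2) + C3*airybi(-2^(1/3)*x/2), x)


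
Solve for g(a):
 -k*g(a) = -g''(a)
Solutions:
 g(a) = C1*exp(-a*sqrt(k)) + C2*exp(a*sqrt(k))


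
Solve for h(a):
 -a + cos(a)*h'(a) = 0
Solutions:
 h(a) = C1 + Integral(a/cos(a), a)


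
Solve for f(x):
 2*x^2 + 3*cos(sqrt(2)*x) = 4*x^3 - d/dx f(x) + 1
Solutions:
 f(x) = C1 + x^4 - 2*x^3/3 + x - 3*sqrt(2)*sin(sqrt(2)*x)/2


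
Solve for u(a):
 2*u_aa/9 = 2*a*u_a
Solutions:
 u(a) = C1 + C2*erfi(3*sqrt(2)*a/2)


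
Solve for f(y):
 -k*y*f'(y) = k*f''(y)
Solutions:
 f(y) = C1 + C2*erf(sqrt(2)*y/2)


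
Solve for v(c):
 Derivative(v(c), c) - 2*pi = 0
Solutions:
 v(c) = C1 + 2*pi*c


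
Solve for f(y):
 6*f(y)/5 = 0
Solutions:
 f(y) = 0


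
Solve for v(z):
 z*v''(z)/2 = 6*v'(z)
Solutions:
 v(z) = C1 + C2*z^13


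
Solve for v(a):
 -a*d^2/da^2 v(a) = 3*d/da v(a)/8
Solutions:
 v(a) = C1 + C2*a^(5/8)


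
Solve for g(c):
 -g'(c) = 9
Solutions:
 g(c) = C1 - 9*c


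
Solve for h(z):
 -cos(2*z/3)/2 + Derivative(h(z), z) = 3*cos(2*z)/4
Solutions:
 h(z) = C1 + 3*sin(2*z/3)/4 + 3*sin(2*z)/8


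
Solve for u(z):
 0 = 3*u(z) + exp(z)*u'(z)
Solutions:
 u(z) = C1*exp(3*exp(-z))


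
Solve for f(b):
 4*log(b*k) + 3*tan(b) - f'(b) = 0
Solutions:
 f(b) = C1 + 4*b*log(b*k) - 4*b - 3*log(cos(b))


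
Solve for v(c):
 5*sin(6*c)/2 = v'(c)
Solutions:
 v(c) = C1 - 5*cos(6*c)/12


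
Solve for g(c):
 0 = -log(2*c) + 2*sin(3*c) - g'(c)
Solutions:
 g(c) = C1 - c*log(c) - c*log(2) + c - 2*cos(3*c)/3


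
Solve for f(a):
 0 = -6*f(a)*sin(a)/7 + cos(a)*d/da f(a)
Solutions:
 f(a) = C1/cos(a)^(6/7)


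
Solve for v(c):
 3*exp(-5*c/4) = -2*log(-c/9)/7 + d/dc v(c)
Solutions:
 v(c) = C1 + 2*c*log(-c)/7 + 2*c*(-2*log(3) - 1)/7 - 12*exp(-5*c/4)/5


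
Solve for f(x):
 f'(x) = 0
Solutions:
 f(x) = C1


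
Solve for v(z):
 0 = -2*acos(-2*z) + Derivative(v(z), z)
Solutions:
 v(z) = C1 + 2*z*acos(-2*z) + sqrt(1 - 4*z^2)


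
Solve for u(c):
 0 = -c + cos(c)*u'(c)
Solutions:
 u(c) = C1 + Integral(c/cos(c), c)


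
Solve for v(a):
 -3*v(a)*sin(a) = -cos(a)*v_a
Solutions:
 v(a) = C1/cos(a)^3


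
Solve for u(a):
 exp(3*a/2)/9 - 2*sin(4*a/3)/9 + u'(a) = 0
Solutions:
 u(a) = C1 - 2*exp(3*a/2)/27 - cos(4*a/3)/6


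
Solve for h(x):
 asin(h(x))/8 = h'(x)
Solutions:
 Integral(1/asin(_y), (_y, h(x))) = C1 + x/8


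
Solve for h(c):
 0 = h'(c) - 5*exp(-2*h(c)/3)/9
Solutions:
 h(c) = 3*log(-sqrt(C1 + 5*c)) - 6*log(3) + 3*log(6)/2
 h(c) = 3*log(C1 + 5*c)/2 - 6*log(3) + 3*log(6)/2


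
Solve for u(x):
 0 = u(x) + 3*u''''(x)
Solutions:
 u(x) = (C1*sin(sqrt(2)*3^(3/4)*x/6) + C2*cos(sqrt(2)*3^(3/4)*x/6))*exp(-sqrt(2)*3^(3/4)*x/6) + (C3*sin(sqrt(2)*3^(3/4)*x/6) + C4*cos(sqrt(2)*3^(3/4)*x/6))*exp(sqrt(2)*3^(3/4)*x/6)


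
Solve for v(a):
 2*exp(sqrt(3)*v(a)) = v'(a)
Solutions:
 v(a) = sqrt(3)*(2*log(-1/(C1 + 2*a)) - log(3))/6


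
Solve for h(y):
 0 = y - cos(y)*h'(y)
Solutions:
 h(y) = C1 + Integral(y/cos(y), y)


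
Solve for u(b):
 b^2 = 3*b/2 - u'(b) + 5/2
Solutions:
 u(b) = C1 - b^3/3 + 3*b^2/4 + 5*b/2


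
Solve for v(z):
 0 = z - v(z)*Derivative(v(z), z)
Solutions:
 v(z) = -sqrt(C1 + z^2)
 v(z) = sqrt(C1 + z^2)


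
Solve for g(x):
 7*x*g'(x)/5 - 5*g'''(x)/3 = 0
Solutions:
 g(x) = C1 + Integral(C2*airyai(105^(1/3)*x/5) + C3*airybi(105^(1/3)*x/5), x)


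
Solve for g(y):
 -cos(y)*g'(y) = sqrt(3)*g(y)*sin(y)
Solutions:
 g(y) = C1*cos(y)^(sqrt(3))


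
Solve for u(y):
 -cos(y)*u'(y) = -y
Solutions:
 u(y) = C1 + Integral(y/cos(y), y)


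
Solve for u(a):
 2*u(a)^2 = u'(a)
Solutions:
 u(a) = -1/(C1 + 2*a)


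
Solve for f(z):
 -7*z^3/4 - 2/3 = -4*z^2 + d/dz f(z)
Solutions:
 f(z) = C1 - 7*z^4/16 + 4*z^3/3 - 2*z/3


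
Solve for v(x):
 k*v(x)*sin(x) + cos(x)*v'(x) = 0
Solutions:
 v(x) = C1*exp(k*log(cos(x)))


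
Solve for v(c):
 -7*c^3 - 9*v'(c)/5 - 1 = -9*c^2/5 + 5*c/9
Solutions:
 v(c) = C1 - 35*c^4/36 + c^3/3 - 25*c^2/162 - 5*c/9


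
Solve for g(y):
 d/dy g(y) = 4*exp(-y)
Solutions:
 g(y) = C1 - 4*exp(-y)


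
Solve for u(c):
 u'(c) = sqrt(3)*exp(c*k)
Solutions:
 u(c) = C1 + sqrt(3)*exp(c*k)/k


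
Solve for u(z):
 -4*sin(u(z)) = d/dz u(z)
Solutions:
 u(z) = -acos((-C1 - exp(8*z))/(C1 - exp(8*z))) + 2*pi
 u(z) = acos((-C1 - exp(8*z))/(C1 - exp(8*z)))


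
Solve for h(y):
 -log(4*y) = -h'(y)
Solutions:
 h(y) = C1 + y*log(y) - y + y*log(4)


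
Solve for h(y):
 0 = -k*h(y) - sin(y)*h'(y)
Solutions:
 h(y) = C1*exp(k*(-log(cos(y) - 1) + log(cos(y) + 1))/2)


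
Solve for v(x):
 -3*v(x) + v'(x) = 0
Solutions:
 v(x) = C1*exp(3*x)


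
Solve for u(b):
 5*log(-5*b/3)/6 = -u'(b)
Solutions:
 u(b) = C1 - 5*b*log(-b)/6 + 5*b*(-log(5) + 1 + log(3))/6


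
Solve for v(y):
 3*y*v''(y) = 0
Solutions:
 v(y) = C1 + C2*y


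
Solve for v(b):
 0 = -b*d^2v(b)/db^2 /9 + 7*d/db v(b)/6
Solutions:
 v(b) = C1 + C2*b^(23/2)


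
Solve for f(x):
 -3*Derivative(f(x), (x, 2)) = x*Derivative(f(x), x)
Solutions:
 f(x) = C1 + C2*erf(sqrt(6)*x/6)


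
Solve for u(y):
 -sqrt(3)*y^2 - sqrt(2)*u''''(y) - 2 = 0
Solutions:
 u(y) = C1 + C2*y + C3*y^2 + C4*y^3 - sqrt(6)*y^6/720 - sqrt(2)*y^4/24


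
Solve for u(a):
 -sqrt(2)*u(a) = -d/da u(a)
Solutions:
 u(a) = C1*exp(sqrt(2)*a)


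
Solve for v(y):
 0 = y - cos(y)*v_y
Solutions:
 v(y) = C1 + Integral(y/cos(y), y)


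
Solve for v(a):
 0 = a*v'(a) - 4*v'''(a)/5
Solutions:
 v(a) = C1 + Integral(C2*airyai(10^(1/3)*a/2) + C3*airybi(10^(1/3)*a/2), a)


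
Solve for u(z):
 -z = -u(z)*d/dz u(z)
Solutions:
 u(z) = -sqrt(C1 + z^2)
 u(z) = sqrt(C1 + z^2)


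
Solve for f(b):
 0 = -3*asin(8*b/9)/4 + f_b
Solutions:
 f(b) = C1 + 3*b*asin(8*b/9)/4 + 3*sqrt(81 - 64*b^2)/32


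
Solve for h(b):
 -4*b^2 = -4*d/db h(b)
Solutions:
 h(b) = C1 + b^3/3


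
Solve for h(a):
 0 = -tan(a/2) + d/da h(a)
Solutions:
 h(a) = C1 - 2*log(cos(a/2))


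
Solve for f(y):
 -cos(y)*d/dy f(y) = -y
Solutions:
 f(y) = C1 + Integral(y/cos(y), y)


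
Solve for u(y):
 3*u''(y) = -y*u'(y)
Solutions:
 u(y) = C1 + C2*erf(sqrt(6)*y/6)


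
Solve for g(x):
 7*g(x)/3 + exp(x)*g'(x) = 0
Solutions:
 g(x) = C1*exp(7*exp(-x)/3)


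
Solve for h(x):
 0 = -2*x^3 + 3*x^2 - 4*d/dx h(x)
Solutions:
 h(x) = C1 - x^4/8 + x^3/4


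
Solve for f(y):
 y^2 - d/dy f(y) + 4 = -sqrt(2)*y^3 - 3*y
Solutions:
 f(y) = C1 + sqrt(2)*y^4/4 + y^3/3 + 3*y^2/2 + 4*y


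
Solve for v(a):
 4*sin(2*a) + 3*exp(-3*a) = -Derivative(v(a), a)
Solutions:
 v(a) = C1 + 2*cos(2*a) + exp(-3*a)


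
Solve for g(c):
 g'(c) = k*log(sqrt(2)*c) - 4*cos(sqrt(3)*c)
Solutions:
 g(c) = C1 + c*k*(log(c) - 1) + c*k*log(2)/2 - 4*sqrt(3)*sin(sqrt(3)*c)/3


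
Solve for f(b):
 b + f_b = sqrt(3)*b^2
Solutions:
 f(b) = C1 + sqrt(3)*b^3/3 - b^2/2


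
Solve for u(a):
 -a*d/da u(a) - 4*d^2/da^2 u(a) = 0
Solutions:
 u(a) = C1 + C2*erf(sqrt(2)*a/4)


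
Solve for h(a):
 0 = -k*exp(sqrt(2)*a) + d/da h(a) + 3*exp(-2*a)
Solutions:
 h(a) = C1 + sqrt(2)*k*exp(sqrt(2)*a)/2 + 3*exp(-2*a)/2


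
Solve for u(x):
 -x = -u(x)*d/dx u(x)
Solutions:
 u(x) = -sqrt(C1 + x^2)
 u(x) = sqrt(C1 + x^2)


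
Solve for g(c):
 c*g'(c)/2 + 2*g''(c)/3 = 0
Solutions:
 g(c) = C1 + C2*erf(sqrt(6)*c/4)


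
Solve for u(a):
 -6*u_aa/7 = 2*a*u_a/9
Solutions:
 u(a) = C1 + C2*erf(sqrt(42)*a/18)


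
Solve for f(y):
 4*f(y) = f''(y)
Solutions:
 f(y) = C1*exp(-2*y) + C2*exp(2*y)


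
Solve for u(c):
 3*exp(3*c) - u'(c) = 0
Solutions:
 u(c) = C1 + exp(3*c)


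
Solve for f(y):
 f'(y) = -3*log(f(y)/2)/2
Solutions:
 -2*Integral(1/(-log(_y) + log(2)), (_y, f(y)))/3 = C1 - y


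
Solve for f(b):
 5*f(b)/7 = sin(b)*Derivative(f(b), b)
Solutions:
 f(b) = C1*(cos(b) - 1)^(5/14)/(cos(b) + 1)^(5/14)


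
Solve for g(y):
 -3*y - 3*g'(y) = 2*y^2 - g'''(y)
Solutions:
 g(y) = C1 + C2*exp(-sqrt(3)*y) + C3*exp(sqrt(3)*y) - 2*y^3/9 - y^2/2 - 4*y/9


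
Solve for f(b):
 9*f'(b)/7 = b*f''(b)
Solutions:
 f(b) = C1 + C2*b^(16/7)


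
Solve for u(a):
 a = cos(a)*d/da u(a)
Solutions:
 u(a) = C1 + Integral(a/cos(a), a)


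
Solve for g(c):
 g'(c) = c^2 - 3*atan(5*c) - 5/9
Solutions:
 g(c) = C1 + c^3/3 - 3*c*atan(5*c) - 5*c/9 + 3*log(25*c^2 + 1)/10


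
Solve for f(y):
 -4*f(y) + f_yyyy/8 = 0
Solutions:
 f(y) = C1*exp(-2*2^(1/4)*y) + C2*exp(2*2^(1/4)*y) + C3*sin(2*2^(1/4)*y) + C4*cos(2*2^(1/4)*y)


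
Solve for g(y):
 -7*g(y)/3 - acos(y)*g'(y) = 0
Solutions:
 g(y) = C1*exp(-7*Integral(1/acos(y), y)/3)


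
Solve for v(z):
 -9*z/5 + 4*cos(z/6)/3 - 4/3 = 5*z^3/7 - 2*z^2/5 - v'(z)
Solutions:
 v(z) = C1 + 5*z^4/28 - 2*z^3/15 + 9*z^2/10 + 4*z/3 - 8*sin(z/6)


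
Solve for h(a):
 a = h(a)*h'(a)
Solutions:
 h(a) = -sqrt(C1 + a^2)
 h(a) = sqrt(C1 + a^2)


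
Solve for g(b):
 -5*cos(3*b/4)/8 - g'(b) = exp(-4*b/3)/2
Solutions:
 g(b) = C1 - 5*sin(3*b/4)/6 + 3*exp(-4*b/3)/8


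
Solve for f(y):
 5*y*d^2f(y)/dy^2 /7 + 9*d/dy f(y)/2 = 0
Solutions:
 f(y) = C1 + C2/y^(53/10)


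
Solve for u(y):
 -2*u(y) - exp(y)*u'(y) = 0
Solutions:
 u(y) = C1*exp(2*exp(-y))


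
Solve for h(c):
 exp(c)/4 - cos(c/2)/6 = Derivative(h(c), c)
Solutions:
 h(c) = C1 + exp(c)/4 - sin(c/2)/3


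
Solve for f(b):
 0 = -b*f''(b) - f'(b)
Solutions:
 f(b) = C1 + C2*log(b)


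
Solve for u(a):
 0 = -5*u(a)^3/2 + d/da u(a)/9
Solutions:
 u(a) = -sqrt(-1/(C1 + 45*a))
 u(a) = sqrt(-1/(C1 + 45*a))


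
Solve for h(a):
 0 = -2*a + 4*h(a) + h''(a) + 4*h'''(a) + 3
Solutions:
 h(a) = C1*exp(a*(-2 + (24*sqrt(1299) + 865)^(-1/3) + (24*sqrt(1299) + 865)^(1/3))/24)*sin(sqrt(3)*a*(-(24*sqrt(1299) + 865)^(1/3) + (24*sqrt(1299) + 865)^(-1/3))/24) + C2*exp(a*(-2 + (24*sqrt(1299) + 865)^(-1/3) + (24*sqrt(1299) + 865)^(1/3))/24)*cos(sqrt(3)*a*(-(24*sqrt(1299) + 865)^(1/3) + (24*sqrt(1299) + 865)^(-1/3))/24) + C3*exp(-a*((24*sqrt(1299) + 865)^(-1/3) + 1 + (24*sqrt(1299) + 865)^(1/3))/12) + a/2 - 3/4


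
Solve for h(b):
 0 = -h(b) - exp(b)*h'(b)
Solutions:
 h(b) = C1*exp(exp(-b))


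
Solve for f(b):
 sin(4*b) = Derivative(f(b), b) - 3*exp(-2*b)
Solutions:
 f(b) = C1 - cos(4*b)/4 - 3*exp(-2*b)/2


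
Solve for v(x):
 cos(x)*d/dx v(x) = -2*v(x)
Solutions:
 v(x) = C1*(sin(x) - 1)/(sin(x) + 1)


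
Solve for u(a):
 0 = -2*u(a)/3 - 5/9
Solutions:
 u(a) = -5/6


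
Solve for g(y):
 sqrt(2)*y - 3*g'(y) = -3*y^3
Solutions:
 g(y) = C1 + y^4/4 + sqrt(2)*y^2/6


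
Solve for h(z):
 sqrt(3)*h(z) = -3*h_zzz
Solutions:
 h(z) = C3*exp(-3^(5/6)*z/3) + (C1*sin(3^(1/3)*z/2) + C2*cos(3^(1/3)*z/2))*exp(3^(5/6)*z/6)


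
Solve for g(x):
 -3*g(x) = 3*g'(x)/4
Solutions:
 g(x) = C1*exp(-4*x)


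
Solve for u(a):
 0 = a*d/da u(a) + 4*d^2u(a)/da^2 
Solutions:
 u(a) = C1 + C2*erf(sqrt(2)*a/4)


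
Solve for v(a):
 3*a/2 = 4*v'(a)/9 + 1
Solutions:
 v(a) = C1 + 27*a^2/16 - 9*a/4


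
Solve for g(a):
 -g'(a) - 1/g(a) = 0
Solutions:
 g(a) = -sqrt(C1 - 2*a)
 g(a) = sqrt(C1 - 2*a)


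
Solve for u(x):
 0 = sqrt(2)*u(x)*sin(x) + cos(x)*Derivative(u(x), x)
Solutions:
 u(x) = C1*cos(x)^(sqrt(2))


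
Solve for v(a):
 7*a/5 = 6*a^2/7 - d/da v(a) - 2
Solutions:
 v(a) = C1 + 2*a^3/7 - 7*a^2/10 - 2*a


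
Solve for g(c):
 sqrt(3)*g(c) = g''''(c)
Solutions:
 g(c) = C1*exp(-3^(1/8)*c) + C2*exp(3^(1/8)*c) + C3*sin(3^(1/8)*c) + C4*cos(3^(1/8)*c)


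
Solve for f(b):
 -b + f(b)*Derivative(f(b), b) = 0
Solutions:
 f(b) = -sqrt(C1 + b^2)
 f(b) = sqrt(C1 + b^2)


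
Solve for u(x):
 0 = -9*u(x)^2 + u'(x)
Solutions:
 u(x) = -1/(C1 + 9*x)


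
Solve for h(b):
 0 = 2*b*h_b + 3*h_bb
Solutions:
 h(b) = C1 + C2*erf(sqrt(3)*b/3)


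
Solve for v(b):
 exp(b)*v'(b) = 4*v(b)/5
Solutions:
 v(b) = C1*exp(-4*exp(-b)/5)


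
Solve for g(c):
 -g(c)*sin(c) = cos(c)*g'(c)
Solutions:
 g(c) = C1*cos(c)


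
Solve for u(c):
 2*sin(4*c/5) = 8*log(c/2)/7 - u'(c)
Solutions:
 u(c) = C1 + 8*c*log(c)/7 - 8*c/7 - 8*c*log(2)/7 + 5*cos(4*c/5)/2


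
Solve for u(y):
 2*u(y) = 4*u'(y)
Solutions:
 u(y) = C1*exp(y/2)


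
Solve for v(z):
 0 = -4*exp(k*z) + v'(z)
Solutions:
 v(z) = C1 + 4*exp(k*z)/k


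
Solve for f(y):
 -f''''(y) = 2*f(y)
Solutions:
 f(y) = (C1*sin(2^(3/4)*y/2) + C2*cos(2^(3/4)*y/2))*exp(-2^(3/4)*y/2) + (C3*sin(2^(3/4)*y/2) + C4*cos(2^(3/4)*y/2))*exp(2^(3/4)*y/2)


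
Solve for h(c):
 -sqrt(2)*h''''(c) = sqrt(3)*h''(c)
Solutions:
 h(c) = C1 + C2*c + C3*sin(2^(3/4)*3^(1/4)*c/2) + C4*cos(2^(3/4)*3^(1/4)*c/2)


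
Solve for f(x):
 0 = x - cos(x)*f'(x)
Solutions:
 f(x) = C1 + Integral(x/cos(x), x)


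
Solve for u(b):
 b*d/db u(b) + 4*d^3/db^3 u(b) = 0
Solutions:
 u(b) = C1 + Integral(C2*airyai(-2^(1/3)*b/2) + C3*airybi(-2^(1/3)*b/2), b)


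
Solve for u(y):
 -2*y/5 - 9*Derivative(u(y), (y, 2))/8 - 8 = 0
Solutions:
 u(y) = C1 + C2*y - 8*y^3/135 - 32*y^2/9


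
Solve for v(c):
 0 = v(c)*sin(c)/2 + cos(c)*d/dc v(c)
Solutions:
 v(c) = C1*sqrt(cos(c))


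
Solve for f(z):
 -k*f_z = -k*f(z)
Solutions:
 f(z) = C1*exp(z)


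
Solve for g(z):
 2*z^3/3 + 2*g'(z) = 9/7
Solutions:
 g(z) = C1 - z^4/12 + 9*z/14


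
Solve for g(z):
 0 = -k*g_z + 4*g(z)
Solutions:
 g(z) = C1*exp(4*z/k)


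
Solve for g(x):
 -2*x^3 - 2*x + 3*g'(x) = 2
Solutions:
 g(x) = C1 + x^4/6 + x^2/3 + 2*x/3


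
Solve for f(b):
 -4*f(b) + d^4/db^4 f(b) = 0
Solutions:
 f(b) = C1*exp(-sqrt(2)*b) + C2*exp(sqrt(2)*b) + C3*sin(sqrt(2)*b) + C4*cos(sqrt(2)*b)


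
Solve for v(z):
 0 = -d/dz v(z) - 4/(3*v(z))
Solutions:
 v(z) = -sqrt(C1 - 24*z)/3
 v(z) = sqrt(C1 - 24*z)/3


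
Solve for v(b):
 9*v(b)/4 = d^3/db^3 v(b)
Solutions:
 v(b) = C3*exp(2^(1/3)*3^(2/3)*b/2) + (C1*sin(3*2^(1/3)*3^(1/6)*b/4) + C2*cos(3*2^(1/3)*3^(1/6)*b/4))*exp(-2^(1/3)*3^(2/3)*b/4)


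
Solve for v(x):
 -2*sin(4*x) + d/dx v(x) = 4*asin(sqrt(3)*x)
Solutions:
 v(x) = C1 + 4*x*asin(sqrt(3)*x) + 4*sqrt(3)*sqrt(1 - 3*x^2)/3 - cos(4*x)/2


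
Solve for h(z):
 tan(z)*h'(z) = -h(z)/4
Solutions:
 h(z) = C1/sin(z)^(1/4)


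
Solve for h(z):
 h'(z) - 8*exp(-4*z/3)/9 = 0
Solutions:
 h(z) = C1 - 2*exp(-4*z/3)/3


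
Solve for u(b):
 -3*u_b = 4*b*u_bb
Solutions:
 u(b) = C1 + C2*b^(1/4)


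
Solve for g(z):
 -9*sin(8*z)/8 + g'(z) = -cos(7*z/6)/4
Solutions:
 g(z) = C1 - 3*sin(7*z/6)/14 - 9*cos(8*z)/64


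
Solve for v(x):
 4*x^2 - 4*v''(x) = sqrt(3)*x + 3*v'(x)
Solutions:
 v(x) = C1 + C2*exp(-3*x/4) + 4*x^3/9 - 16*x^2/9 - sqrt(3)*x^2/6 + 4*sqrt(3)*x/9 + 128*x/27


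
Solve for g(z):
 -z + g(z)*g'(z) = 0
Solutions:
 g(z) = -sqrt(C1 + z^2)
 g(z) = sqrt(C1 + z^2)


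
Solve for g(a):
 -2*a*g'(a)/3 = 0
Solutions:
 g(a) = C1


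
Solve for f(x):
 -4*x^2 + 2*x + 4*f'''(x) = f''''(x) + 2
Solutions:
 f(x) = C1 + C2*x + C3*x^2 + C4*exp(4*x) + x^5/60 + x^3/12


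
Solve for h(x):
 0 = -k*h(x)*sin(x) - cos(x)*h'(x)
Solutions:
 h(x) = C1*exp(k*log(cos(x)))


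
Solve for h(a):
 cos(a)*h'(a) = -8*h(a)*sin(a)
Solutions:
 h(a) = C1*cos(a)^8


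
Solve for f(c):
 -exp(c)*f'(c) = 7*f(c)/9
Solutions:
 f(c) = C1*exp(7*exp(-c)/9)


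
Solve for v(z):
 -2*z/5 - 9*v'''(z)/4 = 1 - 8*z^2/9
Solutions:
 v(z) = C1 + C2*z + C3*z^2 + 8*z^5/1215 - z^4/135 - 2*z^3/27


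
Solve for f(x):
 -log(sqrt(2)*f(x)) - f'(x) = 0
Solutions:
 2*Integral(1/(2*log(_y) + log(2)), (_y, f(x))) = C1 - x


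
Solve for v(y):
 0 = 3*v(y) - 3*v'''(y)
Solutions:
 v(y) = C3*exp(y) + (C1*sin(sqrt(3)*y/2) + C2*cos(sqrt(3)*y/2))*exp(-y/2)


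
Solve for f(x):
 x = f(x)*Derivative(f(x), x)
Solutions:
 f(x) = -sqrt(C1 + x^2)
 f(x) = sqrt(C1 + x^2)


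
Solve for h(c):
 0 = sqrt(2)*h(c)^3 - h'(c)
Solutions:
 h(c) = -sqrt(2)*sqrt(-1/(C1 + sqrt(2)*c))/2
 h(c) = sqrt(2)*sqrt(-1/(C1 + sqrt(2)*c))/2


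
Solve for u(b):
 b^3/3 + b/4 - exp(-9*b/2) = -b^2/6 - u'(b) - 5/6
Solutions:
 u(b) = C1 - b^4/12 - b^3/18 - b^2/8 - 5*b/6 - 2*exp(-9*b/2)/9


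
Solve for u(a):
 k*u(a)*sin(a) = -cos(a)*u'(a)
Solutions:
 u(a) = C1*exp(k*log(cos(a)))


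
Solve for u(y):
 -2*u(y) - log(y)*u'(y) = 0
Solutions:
 u(y) = C1*exp(-2*li(y))


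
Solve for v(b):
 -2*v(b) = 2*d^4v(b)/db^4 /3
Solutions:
 v(b) = (C1*sin(sqrt(2)*3^(1/4)*b/2) + C2*cos(sqrt(2)*3^(1/4)*b/2))*exp(-sqrt(2)*3^(1/4)*b/2) + (C3*sin(sqrt(2)*3^(1/4)*b/2) + C4*cos(sqrt(2)*3^(1/4)*b/2))*exp(sqrt(2)*3^(1/4)*b/2)


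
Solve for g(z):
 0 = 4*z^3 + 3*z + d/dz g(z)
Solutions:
 g(z) = C1 - z^4 - 3*z^2/2


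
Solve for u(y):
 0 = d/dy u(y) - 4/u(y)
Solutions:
 u(y) = -sqrt(C1 + 8*y)
 u(y) = sqrt(C1 + 8*y)


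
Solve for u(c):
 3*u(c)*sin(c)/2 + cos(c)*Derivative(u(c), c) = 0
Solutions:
 u(c) = C1*cos(c)^(3/2)


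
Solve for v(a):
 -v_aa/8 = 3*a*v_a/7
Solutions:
 v(a) = C1 + C2*erf(2*sqrt(21)*a/7)


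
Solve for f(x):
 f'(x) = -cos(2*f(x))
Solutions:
 f(x) = -asin((C1 + exp(4*x))/(C1 - exp(4*x)))/2 + pi/2
 f(x) = asin((C1 + exp(4*x))/(C1 - exp(4*x)))/2


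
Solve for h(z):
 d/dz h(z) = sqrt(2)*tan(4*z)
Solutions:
 h(z) = C1 - sqrt(2)*log(cos(4*z))/4


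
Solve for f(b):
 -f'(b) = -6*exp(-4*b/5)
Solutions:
 f(b) = C1 - 15*exp(-4*b/5)/2


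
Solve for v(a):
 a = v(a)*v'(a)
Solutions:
 v(a) = -sqrt(C1 + a^2)
 v(a) = sqrt(C1 + a^2)


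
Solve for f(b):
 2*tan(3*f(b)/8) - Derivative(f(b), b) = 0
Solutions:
 f(b) = -8*asin(C1*exp(3*b/4))/3 + 8*pi/3
 f(b) = 8*asin(C1*exp(3*b/4))/3


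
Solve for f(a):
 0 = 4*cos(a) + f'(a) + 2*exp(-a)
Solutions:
 f(a) = C1 - 4*sin(a) + 2*exp(-a)


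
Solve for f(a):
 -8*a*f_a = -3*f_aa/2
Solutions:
 f(a) = C1 + C2*erfi(2*sqrt(6)*a/3)


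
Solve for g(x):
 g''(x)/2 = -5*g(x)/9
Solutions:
 g(x) = C1*sin(sqrt(10)*x/3) + C2*cos(sqrt(10)*x/3)


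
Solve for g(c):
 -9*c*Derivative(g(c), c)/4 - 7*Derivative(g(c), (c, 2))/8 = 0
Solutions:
 g(c) = C1 + C2*erf(3*sqrt(7)*c/7)


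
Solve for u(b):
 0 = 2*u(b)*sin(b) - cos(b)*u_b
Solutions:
 u(b) = C1/cos(b)^2


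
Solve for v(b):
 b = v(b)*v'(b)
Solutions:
 v(b) = -sqrt(C1 + b^2)
 v(b) = sqrt(C1 + b^2)


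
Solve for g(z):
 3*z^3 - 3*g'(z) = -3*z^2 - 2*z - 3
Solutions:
 g(z) = C1 + z^4/4 + z^3/3 + z^2/3 + z


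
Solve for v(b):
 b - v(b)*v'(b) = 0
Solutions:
 v(b) = -sqrt(C1 + b^2)
 v(b) = sqrt(C1 + b^2)


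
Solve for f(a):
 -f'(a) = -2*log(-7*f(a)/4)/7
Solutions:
 -7*Integral(1/(log(-_y) - 2*log(2) + log(7)), (_y, f(a)))/2 = C1 - a


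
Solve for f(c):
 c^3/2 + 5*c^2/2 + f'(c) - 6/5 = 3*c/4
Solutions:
 f(c) = C1 - c^4/8 - 5*c^3/6 + 3*c^2/8 + 6*c/5


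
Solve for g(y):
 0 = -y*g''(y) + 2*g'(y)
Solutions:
 g(y) = C1 + C2*y^3


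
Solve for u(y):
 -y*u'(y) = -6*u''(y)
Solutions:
 u(y) = C1 + C2*erfi(sqrt(3)*y/6)


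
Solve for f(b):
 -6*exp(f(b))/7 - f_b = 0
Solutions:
 f(b) = log(1/(C1 + 6*b)) + log(7)


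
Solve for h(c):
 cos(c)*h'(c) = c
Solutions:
 h(c) = C1 + Integral(c/cos(c), c)


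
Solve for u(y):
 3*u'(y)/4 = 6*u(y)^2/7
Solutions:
 u(y) = -7/(C1 + 8*y)


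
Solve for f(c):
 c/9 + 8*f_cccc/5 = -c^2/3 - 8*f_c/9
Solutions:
 f(c) = C1 + C4*exp(-15^(1/3)*c/3) - c^3/8 - c^2/16 + (C2*sin(3^(5/6)*5^(1/3)*c/6) + C3*cos(3^(5/6)*5^(1/3)*c/6))*exp(15^(1/3)*c/6)


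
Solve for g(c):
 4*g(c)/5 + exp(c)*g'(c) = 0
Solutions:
 g(c) = C1*exp(4*exp(-c)/5)


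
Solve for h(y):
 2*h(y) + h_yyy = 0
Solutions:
 h(y) = C3*exp(-2^(1/3)*y) + (C1*sin(2^(1/3)*sqrt(3)*y/2) + C2*cos(2^(1/3)*sqrt(3)*y/2))*exp(2^(1/3)*y/2)


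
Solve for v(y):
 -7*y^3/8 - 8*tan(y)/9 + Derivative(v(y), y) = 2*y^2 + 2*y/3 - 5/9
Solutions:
 v(y) = C1 + 7*y^4/32 + 2*y^3/3 + y^2/3 - 5*y/9 - 8*log(cos(y))/9


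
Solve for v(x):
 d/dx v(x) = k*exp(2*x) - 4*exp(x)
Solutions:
 v(x) = C1 + k*exp(2*x)/2 - 4*exp(x)


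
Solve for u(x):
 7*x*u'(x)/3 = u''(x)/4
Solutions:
 u(x) = C1 + C2*erfi(sqrt(42)*x/3)


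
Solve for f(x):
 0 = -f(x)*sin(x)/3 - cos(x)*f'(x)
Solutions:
 f(x) = C1*cos(x)^(1/3)


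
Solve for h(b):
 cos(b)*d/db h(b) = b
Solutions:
 h(b) = C1 + Integral(b/cos(b), b)


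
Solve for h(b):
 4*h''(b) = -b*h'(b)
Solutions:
 h(b) = C1 + C2*erf(sqrt(2)*b/4)


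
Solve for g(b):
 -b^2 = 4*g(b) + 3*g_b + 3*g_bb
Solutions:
 g(b) = -b^2/4 + 3*b/8 + (C1*sin(sqrt(39)*b/6) + C2*cos(sqrt(39)*b/6))*exp(-b/2) + 3/32


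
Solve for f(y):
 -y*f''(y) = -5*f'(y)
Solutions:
 f(y) = C1 + C2*y^6


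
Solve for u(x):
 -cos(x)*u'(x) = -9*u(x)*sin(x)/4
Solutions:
 u(x) = C1/cos(x)^(9/4)


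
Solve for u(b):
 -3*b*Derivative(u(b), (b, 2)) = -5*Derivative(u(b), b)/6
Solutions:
 u(b) = C1 + C2*b^(23/18)


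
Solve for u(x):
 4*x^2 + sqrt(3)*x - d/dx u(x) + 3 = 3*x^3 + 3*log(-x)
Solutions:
 u(x) = C1 - 3*x^4/4 + 4*x^3/3 + sqrt(3)*x^2/2 - 3*x*log(-x) + 6*x


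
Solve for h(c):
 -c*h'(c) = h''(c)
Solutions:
 h(c) = C1 + C2*erf(sqrt(2)*c/2)


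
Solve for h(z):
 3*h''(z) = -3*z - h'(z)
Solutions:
 h(z) = C1 + C2*exp(-z/3) - 3*z^2/2 + 9*z


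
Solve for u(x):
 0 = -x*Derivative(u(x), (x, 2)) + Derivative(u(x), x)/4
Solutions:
 u(x) = C1 + C2*x^(5/4)


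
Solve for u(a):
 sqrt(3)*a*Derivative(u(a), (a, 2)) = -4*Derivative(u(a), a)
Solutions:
 u(a) = C1 + C2*a^(1 - 4*sqrt(3)/3)


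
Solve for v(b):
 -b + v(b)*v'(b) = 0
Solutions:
 v(b) = -sqrt(C1 + b^2)
 v(b) = sqrt(C1 + b^2)


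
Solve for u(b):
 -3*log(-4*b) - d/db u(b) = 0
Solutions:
 u(b) = C1 - 3*b*log(-b) + 3*b*(1 - 2*log(2))


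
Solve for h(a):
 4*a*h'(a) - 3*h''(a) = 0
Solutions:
 h(a) = C1 + C2*erfi(sqrt(6)*a/3)


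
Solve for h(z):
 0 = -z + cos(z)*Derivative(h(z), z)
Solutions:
 h(z) = C1 + Integral(z/cos(z), z)


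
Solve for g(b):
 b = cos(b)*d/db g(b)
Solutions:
 g(b) = C1 + Integral(b/cos(b), b)


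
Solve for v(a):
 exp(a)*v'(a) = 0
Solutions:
 v(a) = C1


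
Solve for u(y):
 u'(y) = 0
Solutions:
 u(y) = C1


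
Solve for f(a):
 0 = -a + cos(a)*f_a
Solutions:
 f(a) = C1 + Integral(a/cos(a), a)


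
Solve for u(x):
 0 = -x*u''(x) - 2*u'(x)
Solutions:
 u(x) = C1 + C2/x


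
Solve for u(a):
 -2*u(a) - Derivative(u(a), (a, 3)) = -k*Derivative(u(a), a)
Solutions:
 u(a) = C1*exp(a*(-2*k/((-3^(1/3) + 3^(5/6)*I)*(sqrt(3)*sqrt(27 - k^3) + 9)^(1/3)) + 3^(1/3)*(sqrt(3)*sqrt(27 - k^3) + 9)^(1/3)/6 - 3^(5/6)*I*(sqrt(3)*sqrt(27 - k^3) + 9)^(1/3)/6)) + C2*exp(a*(2*k/((3^(1/3) + 3^(5/6)*I)*(sqrt(3)*sqrt(27 - k^3) + 9)^(1/3)) + 3^(1/3)*(sqrt(3)*sqrt(27 - k^3) + 9)^(1/3)/6 + 3^(5/6)*I*(sqrt(3)*sqrt(27 - k^3) + 9)^(1/3)/6)) + C3*exp(-3^(1/3)*a*(3^(1/3)*k/(sqrt(3)*sqrt(27 - k^3) + 9)^(1/3) + (sqrt(3)*sqrt(27 - k^3) + 9)^(1/3))/3)


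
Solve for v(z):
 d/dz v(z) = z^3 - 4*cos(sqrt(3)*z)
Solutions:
 v(z) = C1 + z^4/4 - 4*sqrt(3)*sin(sqrt(3)*z)/3


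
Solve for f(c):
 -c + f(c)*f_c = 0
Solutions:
 f(c) = -sqrt(C1 + c^2)
 f(c) = sqrt(C1 + c^2)


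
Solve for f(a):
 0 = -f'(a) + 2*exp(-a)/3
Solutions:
 f(a) = C1 - 2*exp(-a)/3


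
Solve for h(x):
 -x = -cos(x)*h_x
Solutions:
 h(x) = C1 + Integral(x/cos(x), x)


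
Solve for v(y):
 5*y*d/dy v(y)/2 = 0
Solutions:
 v(y) = C1


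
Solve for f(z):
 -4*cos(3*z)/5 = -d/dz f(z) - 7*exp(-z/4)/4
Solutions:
 f(z) = C1 + 4*sin(3*z)/15 + 7*exp(-z/4)


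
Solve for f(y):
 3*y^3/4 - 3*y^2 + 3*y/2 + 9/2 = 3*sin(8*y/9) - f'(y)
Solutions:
 f(y) = C1 - 3*y^4/16 + y^3 - 3*y^2/4 - 9*y/2 - 27*cos(8*y/9)/8


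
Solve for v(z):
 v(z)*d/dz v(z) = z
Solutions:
 v(z) = -sqrt(C1 + z^2)
 v(z) = sqrt(C1 + z^2)


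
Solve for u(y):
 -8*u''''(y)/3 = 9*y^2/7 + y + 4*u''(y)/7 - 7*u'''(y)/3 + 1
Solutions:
 u(y) = C1 + C2*y - 3*y^4/16 - 161*y^3/48 - 6041*y^2/192 + (C3*sin(sqrt(287)*y/112) + C4*cos(sqrt(287)*y/112))*exp(7*y/16)


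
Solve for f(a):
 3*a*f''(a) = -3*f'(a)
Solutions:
 f(a) = C1 + C2*log(a)


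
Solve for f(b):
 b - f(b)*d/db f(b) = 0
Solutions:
 f(b) = -sqrt(C1 + b^2)
 f(b) = sqrt(C1 + b^2)


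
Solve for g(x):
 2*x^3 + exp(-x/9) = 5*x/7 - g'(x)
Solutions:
 g(x) = C1 - x^4/2 + 5*x^2/14 + 9*exp(-x/9)


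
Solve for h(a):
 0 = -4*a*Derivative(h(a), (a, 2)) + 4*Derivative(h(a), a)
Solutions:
 h(a) = C1 + C2*a^2


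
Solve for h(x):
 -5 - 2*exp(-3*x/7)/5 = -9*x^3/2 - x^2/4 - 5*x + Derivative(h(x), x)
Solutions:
 h(x) = C1 + 9*x^4/8 + x^3/12 + 5*x^2/2 - 5*x + 14*exp(-3*x/7)/15


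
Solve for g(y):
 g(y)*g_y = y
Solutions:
 g(y) = -sqrt(C1 + y^2)
 g(y) = sqrt(C1 + y^2)


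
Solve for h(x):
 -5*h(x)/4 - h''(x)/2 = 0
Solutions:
 h(x) = C1*sin(sqrt(10)*x/2) + C2*cos(sqrt(10)*x/2)


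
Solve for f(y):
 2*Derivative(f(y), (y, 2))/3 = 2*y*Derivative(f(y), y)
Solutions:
 f(y) = C1 + C2*erfi(sqrt(6)*y/2)


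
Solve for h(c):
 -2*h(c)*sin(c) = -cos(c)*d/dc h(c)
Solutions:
 h(c) = C1/cos(c)^2


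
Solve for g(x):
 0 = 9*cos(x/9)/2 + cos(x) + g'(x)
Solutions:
 g(x) = C1 - 81*sin(x/9)/2 - sin(x)


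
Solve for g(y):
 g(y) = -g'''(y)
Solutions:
 g(y) = C3*exp(-y) + (C1*sin(sqrt(3)*y/2) + C2*cos(sqrt(3)*y/2))*exp(y/2)


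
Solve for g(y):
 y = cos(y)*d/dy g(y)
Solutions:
 g(y) = C1 + Integral(y/cos(y), y)


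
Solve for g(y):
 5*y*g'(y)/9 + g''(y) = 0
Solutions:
 g(y) = C1 + C2*erf(sqrt(10)*y/6)


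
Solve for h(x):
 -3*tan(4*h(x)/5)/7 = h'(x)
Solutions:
 h(x) = -5*asin(C1*exp(-12*x/35))/4 + 5*pi/4
 h(x) = 5*asin(C1*exp(-12*x/35))/4


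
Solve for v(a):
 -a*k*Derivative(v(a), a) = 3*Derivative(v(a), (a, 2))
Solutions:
 v(a) = Piecewise((-sqrt(6)*sqrt(pi)*C1*erf(sqrt(6)*a*sqrt(k)/6)/(2*sqrt(k)) - C2, (k > 0) | (k < 0)), (-C1*a - C2, True))


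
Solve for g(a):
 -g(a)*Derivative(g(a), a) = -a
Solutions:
 g(a) = -sqrt(C1 + a^2)
 g(a) = sqrt(C1 + a^2)


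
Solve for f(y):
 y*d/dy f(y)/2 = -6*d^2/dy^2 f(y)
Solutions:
 f(y) = C1 + C2*erf(sqrt(6)*y/12)


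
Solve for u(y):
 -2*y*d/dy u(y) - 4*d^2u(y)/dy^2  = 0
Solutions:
 u(y) = C1 + C2*erf(y/2)


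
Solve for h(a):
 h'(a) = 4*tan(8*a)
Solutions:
 h(a) = C1 - log(cos(8*a))/2


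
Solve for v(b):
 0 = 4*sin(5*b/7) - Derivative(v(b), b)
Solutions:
 v(b) = C1 - 28*cos(5*b/7)/5


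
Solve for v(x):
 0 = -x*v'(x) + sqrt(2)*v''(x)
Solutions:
 v(x) = C1 + C2*erfi(2^(1/4)*x/2)


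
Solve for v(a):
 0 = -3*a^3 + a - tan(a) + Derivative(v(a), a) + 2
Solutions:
 v(a) = C1 + 3*a^4/4 - a^2/2 - 2*a - log(cos(a))


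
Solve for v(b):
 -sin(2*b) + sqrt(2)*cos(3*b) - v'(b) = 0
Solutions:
 v(b) = C1 + sqrt(2)*sin(3*b)/3 + cos(2*b)/2


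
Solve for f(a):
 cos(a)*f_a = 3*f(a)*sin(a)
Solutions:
 f(a) = C1/cos(a)^3


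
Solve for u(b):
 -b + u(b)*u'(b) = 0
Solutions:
 u(b) = -sqrt(C1 + b^2)
 u(b) = sqrt(C1 + b^2)


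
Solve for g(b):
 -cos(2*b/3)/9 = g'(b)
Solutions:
 g(b) = C1 - sin(2*b/3)/6


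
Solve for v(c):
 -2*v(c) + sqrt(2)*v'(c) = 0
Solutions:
 v(c) = C1*exp(sqrt(2)*c)


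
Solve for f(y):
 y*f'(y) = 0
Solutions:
 f(y) = C1


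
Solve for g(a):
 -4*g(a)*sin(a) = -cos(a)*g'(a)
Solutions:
 g(a) = C1/cos(a)^4


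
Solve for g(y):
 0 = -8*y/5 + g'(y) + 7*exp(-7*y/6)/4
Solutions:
 g(y) = C1 + 4*y^2/5 + 3*exp(-7*y/6)/2


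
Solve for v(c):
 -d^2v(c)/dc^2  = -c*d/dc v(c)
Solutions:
 v(c) = C1 + C2*erfi(sqrt(2)*c/2)


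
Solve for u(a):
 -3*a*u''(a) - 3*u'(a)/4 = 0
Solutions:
 u(a) = C1 + C2*a^(3/4)


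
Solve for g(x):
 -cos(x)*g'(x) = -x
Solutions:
 g(x) = C1 + Integral(x/cos(x), x)


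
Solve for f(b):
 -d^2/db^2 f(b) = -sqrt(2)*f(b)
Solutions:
 f(b) = C1*exp(-2^(1/4)*b) + C2*exp(2^(1/4)*b)


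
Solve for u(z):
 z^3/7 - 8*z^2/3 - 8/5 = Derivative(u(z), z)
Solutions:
 u(z) = C1 + z^4/28 - 8*z^3/9 - 8*z/5


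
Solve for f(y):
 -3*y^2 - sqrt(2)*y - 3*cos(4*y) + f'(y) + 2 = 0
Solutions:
 f(y) = C1 + y^3 + sqrt(2)*y^2/2 - 2*y + 3*sin(4*y)/4


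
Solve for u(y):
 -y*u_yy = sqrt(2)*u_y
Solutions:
 u(y) = C1 + C2*y^(1 - sqrt(2))


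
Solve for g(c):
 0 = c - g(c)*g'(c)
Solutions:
 g(c) = -sqrt(C1 + c^2)
 g(c) = sqrt(C1 + c^2)


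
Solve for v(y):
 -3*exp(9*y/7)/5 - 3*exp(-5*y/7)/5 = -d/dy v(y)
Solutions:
 v(y) = C1 + 7*exp(9*y/7)/15 - 21*exp(-5*y/7)/25


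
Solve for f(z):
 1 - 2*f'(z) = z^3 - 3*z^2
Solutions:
 f(z) = C1 - z^4/8 + z^3/2 + z/2


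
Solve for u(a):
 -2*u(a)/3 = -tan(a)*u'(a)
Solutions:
 u(a) = C1*sin(a)^(2/3)


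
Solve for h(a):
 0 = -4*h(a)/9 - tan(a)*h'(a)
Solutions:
 h(a) = C1/sin(a)^(4/9)


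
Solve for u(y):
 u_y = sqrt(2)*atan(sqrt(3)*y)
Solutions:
 u(y) = C1 + sqrt(2)*(y*atan(sqrt(3)*y) - sqrt(3)*log(3*y^2 + 1)/6)


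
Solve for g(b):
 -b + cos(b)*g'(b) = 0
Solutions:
 g(b) = C1 + Integral(b/cos(b), b)


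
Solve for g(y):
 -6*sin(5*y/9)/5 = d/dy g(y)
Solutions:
 g(y) = C1 + 54*cos(5*y/9)/25


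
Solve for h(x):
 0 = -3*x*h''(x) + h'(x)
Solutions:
 h(x) = C1 + C2*x^(4/3)


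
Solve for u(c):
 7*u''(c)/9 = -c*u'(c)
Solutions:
 u(c) = C1 + C2*erf(3*sqrt(14)*c/14)


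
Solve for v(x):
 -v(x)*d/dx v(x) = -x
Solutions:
 v(x) = -sqrt(C1 + x^2)
 v(x) = sqrt(C1 + x^2)


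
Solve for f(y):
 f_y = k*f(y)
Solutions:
 f(y) = C1*exp(k*y)


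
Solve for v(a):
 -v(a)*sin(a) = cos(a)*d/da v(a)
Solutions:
 v(a) = C1*cos(a)


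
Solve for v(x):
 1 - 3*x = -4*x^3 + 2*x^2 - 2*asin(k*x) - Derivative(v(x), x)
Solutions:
 v(x) = C1 - x^4 + 2*x^3/3 + 3*x^2/2 - x - 2*Piecewise((x*asin(k*x) + sqrt(-k^2*x^2 + 1)/k, Ne(k, 0)), (0, True))


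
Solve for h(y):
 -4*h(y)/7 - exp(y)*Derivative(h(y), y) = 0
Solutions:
 h(y) = C1*exp(4*exp(-y)/7)


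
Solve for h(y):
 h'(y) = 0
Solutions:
 h(y) = C1


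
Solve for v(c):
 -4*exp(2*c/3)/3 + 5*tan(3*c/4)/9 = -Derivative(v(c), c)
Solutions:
 v(c) = C1 + 2*exp(2*c/3) + 20*log(cos(3*c/4))/27


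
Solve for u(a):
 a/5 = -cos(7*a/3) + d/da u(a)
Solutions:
 u(a) = C1 + a^2/10 + 3*sin(7*a/3)/7


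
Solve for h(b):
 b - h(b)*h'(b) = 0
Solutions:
 h(b) = -sqrt(C1 + b^2)
 h(b) = sqrt(C1 + b^2)


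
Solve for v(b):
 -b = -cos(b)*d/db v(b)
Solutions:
 v(b) = C1 + Integral(b/cos(b), b)


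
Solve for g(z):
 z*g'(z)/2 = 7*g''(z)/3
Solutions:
 g(z) = C1 + C2*erfi(sqrt(21)*z/14)


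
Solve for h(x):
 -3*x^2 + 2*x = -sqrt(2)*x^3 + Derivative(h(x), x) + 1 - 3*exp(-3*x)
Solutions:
 h(x) = C1 + sqrt(2)*x^4/4 - x^3 + x^2 - x - exp(-3*x)


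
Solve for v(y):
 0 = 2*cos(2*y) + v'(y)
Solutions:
 v(y) = C1 - sin(2*y)


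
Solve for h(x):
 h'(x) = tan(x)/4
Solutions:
 h(x) = C1 - log(cos(x))/4


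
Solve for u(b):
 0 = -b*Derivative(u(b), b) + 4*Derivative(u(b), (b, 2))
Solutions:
 u(b) = C1 + C2*erfi(sqrt(2)*b/4)


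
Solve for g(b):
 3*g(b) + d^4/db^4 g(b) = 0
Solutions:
 g(b) = (C1*sin(sqrt(2)*3^(1/4)*b/2) + C2*cos(sqrt(2)*3^(1/4)*b/2))*exp(-sqrt(2)*3^(1/4)*b/2) + (C3*sin(sqrt(2)*3^(1/4)*b/2) + C4*cos(sqrt(2)*3^(1/4)*b/2))*exp(sqrt(2)*3^(1/4)*b/2)


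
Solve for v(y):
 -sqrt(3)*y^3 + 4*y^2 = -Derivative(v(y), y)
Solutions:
 v(y) = C1 + sqrt(3)*y^4/4 - 4*y^3/3


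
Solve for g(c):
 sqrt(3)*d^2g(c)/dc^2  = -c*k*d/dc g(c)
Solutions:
 g(c) = Piecewise((-sqrt(2)*3^(1/4)*sqrt(pi)*C1*erf(sqrt(2)*3^(3/4)*c*sqrt(k)/6)/(2*sqrt(k)) - C2, (k > 0) | (k < 0)), (-C1*c - C2, True))


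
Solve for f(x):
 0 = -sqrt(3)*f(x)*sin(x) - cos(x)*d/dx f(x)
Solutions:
 f(x) = C1*cos(x)^(sqrt(3))


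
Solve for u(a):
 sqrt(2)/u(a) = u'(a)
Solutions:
 u(a) = -sqrt(C1 + 2*sqrt(2)*a)
 u(a) = sqrt(C1 + 2*sqrt(2)*a)


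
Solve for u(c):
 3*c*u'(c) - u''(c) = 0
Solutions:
 u(c) = C1 + C2*erfi(sqrt(6)*c/2)


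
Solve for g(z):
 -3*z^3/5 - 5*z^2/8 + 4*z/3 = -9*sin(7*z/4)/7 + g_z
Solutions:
 g(z) = C1 - 3*z^4/20 - 5*z^3/24 + 2*z^2/3 - 36*cos(7*z/4)/49


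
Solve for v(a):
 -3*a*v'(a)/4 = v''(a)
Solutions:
 v(a) = C1 + C2*erf(sqrt(6)*a/4)


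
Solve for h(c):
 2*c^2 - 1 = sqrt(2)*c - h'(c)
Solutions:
 h(c) = C1 - 2*c^3/3 + sqrt(2)*c^2/2 + c


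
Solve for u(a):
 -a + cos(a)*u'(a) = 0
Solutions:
 u(a) = C1 + Integral(a/cos(a), a)


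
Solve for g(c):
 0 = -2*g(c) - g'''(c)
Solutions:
 g(c) = C3*exp(-2^(1/3)*c) + (C1*sin(2^(1/3)*sqrt(3)*c/2) + C2*cos(2^(1/3)*sqrt(3)*c/2))*exp(2^(1/3)*c/2)


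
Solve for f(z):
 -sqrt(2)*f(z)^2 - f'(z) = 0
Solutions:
 f(z) = 1/(C1 + sqrt(2)*z)


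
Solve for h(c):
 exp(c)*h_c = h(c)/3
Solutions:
 h(c) = C1*exp(-exp(-c)/3)


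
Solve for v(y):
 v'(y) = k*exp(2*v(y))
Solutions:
 v(y) = log(-sqrt(-1/(C1 + k*y))) - log(2)/2
 v(y) = log(-1/(C1 + k*y))/2 - log(2)/2


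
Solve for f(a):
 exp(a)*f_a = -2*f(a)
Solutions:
 f(a) = C1*exp(2*exp(-a))
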